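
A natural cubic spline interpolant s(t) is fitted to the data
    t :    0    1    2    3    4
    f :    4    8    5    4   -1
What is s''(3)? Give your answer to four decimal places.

Write σ_i for s''(x_i). With h_i = 1, 1, 1, 1 and divided differences Δ_i = 4, -3, -1, -5, the continuity of s' gives the tridiagonal system
  1·σ_0 + 4·σ_1 + 1·σ_2 = 6(Δ_1 - Δ_0) = -42
  1·σ_1 + 4·σ_2 + 1·σ_3 = 6(Δ_2 - Δ_1) = 12
  1·σ_2 + 4·σ_3 + 1·σ_4 = 6(Δ_3 - Δ_2) = -24
Natural end conditions: σ_0 = σ_4 = 0.
Hence σ_0 = 0, σ_1 = -351/28, σ_2 = 57/7, σ_3 = -225/28, σ_4 = 0.

-8.0357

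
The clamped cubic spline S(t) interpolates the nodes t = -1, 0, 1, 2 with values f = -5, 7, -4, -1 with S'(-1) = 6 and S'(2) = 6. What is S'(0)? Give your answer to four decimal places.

Let σ_i = S''(x_i). Step sizes h_i = 1, 1, 1; slopes of the chords Δ_i = (y_(i+1) - y_i)/h_i = 12, -11, 3.
  1·σ_0 + 4·σ_1 + 1·σ_2 = 6(Δ_1 - Δ_0) = -138
  1·σ_1 + 4·σ_2 + 1·σ_3 = 6(Δ_2 - Δ_1) = 84
Clamped end conditions give two more equations: 2h_0·σ_0 + h_0·σ_1 = 6(Δ_0 - S'(-1)) = 36 and h_2·σ_2 + 2h_2·σ_3 = 6(S'(2) - Δ_2) = 18.
Hence σ_0 = 228/5, σ_1 = -276/5, σ_2 = 186/5, σ_3 = -48/5.
On [0, 1], S'(t) = b_1 + 2c_1·t + 3d_1·t² with b_1 = Δ_1 - h_1(2σ_1 + σ_2)/6 = 6/5, c_1 = σ_1/2 = -138/5, d_1 = (σ_2 - σ_1)/(6h_1) = 77/5. So S'(0) = 6/5.

1.2000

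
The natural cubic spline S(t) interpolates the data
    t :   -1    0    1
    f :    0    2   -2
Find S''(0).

Write M_i for S''(x_i). With h_i = 1, 1 and divided differences Δ_i = 2, -4, the continuity of S' gives the tridiagonal system
  1·M_0 + 4·M_1 + 1·M_2 = 6(Δ_1 - Δ_0) = -36
Natural end conditions: M_0 = M_2 = 0.
Hence M_0 = 0, M_1 = -9, M_2 = 0.

-9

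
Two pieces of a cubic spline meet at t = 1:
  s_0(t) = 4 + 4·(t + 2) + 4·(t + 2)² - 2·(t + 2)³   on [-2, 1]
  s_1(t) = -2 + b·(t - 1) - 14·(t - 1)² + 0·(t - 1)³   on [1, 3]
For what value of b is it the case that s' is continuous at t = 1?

s_0'(t) = 4 + 8·(t + 2) - 6·(t + 2)², so s_0'(1) = -26. On the right, s_1'(1) = b, so b = -26.

-26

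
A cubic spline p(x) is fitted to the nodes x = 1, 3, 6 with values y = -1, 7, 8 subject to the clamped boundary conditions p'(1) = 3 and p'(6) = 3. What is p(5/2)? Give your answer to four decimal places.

Let M_i = p''(x_i). Step sizes h_i = 2, 3; slopes of the chords Δ_i = (y_(i+1) - y_i)/h_i = 4, 1/3.
  2·M_0 + 10·M_1 + 3·M_2 = 6(Δ_1 - Δ_0) = -22
Clamped end conditions give two more equations: 2h_0·M_0 + h_0·M_1 = 6(Δ_0 - p'(1)) = 6 and h_1·M_1 + 2h_1·M_2 = 6(p'(6) - Δ_1) = 16.
Hence M_0 = 37/10, M_1 = -22/5, M_2 = 73/15.
On [1, 3], p(x) = -1 + 3·(x - 1) + 37/20·(x - 1)² - 27/40·(x - 1)³.
With (x - 1) = 3/2: p(5/2) = 1723/320.

5.3844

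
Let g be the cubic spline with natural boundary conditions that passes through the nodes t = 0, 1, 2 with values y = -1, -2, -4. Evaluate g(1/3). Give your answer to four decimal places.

-1.2593

With m_i denoting the second derivative at x_i, h_i = 1, 1, and Δ_i = (y_(i+1) − y_i)/h_i = -1, -2:
  1·m_0 + 4·m_1 + 1·m_2 = 6(Δ_1 - Δ_0) = -6
Natural end conditions: m_0 = m_2 = 0.
Solving the tridiagonal system: m_0 = 0, m_1 = -3/2, m_2 = 0.
On [0, 1], g(t) = -1 - 3/4·t + 0·t² - 1/4·t³.
With t = 1/3: g(1/3) = -34/27.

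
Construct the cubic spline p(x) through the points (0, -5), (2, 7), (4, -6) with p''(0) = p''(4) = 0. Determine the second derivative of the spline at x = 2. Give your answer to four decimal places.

Put σ_i = p'' at the i-th knot. Here h = (2, 2) and Δ = (6, -13/2), so the interior equations h_(i-1)·σ_(i-1) + 2(h_(i-1)+h_i)·σ_i + h_i·σ_(i+1) = 6(Δ_i − Δ_(i-1)) read
  2·σ_0 + 8·σ_1 + 2·σ_2 = 6(Δ_1 - Δ_0) = -75
Natural end conditions: σ_0 = σ_2 = 0.
Solving the tridiagonal system: σ_0 = 0, σ_1 = -75/8, σ_2 = 0.

-9.3750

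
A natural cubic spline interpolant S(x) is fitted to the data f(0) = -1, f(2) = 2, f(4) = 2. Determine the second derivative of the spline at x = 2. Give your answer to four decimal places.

-1.1250

Let M_i = S''(x_i). Step sizes h_i = 2, 2; slopes of the chords Δ_i = (y_(i+1) - y_i)/h_i = 3/2, 0.
  2·M_0 + 8·M_1 + 2·M_2 = 6(Δ_1 - Δ_0) = -9
Natural end conditions: M_0 = M_2 = 0.
Solving: M_0 = 0, M_1 = -9/8, M_2 = 0.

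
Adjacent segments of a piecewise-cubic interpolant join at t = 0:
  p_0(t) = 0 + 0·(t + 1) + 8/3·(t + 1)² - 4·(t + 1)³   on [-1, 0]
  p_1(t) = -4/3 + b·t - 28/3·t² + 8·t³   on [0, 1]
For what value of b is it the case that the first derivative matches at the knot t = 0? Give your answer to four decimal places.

-6.6667

p_0'(t) = 0 + 16/3·(t + 1) - 12·(t + 1)², so p_0'(0) = -20/3. On the right, p_1'(0) = b, so b = -20/3.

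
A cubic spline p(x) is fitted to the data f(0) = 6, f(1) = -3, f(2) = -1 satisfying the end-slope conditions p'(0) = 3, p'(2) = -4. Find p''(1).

40

With M_i denoting the second derivative at x_i, h_i = 1, 1, and Δ_i = (y_(i+1) − y_i)/h_i = -9, 2:
  1·M_0 + 4·M_1 + 1·M_2 = 6(Δ_1 - Δ_0) = 66
Clamped end conditions give two more equations: 2h_0·M_0 + h_0·M_1 = 6(Δ_0 - p'(0)) = -72 and h_1·M_1 + 2h_1·M_2 = 6(p'(2) - Δ_1) = -36.
Hence M_0 = -56, M_1 = 40, M_2 = -38.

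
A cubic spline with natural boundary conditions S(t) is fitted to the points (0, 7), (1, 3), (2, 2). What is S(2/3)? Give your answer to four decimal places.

Put σ_i = S'' at the i-th knot. Here h = (1, 1) and Δ = (-4, -1), so the interior equations h_(i-1)·σ_(i-1) + 2(h_(i-1)+h_i)·σ_i + h_i·σ_(i+1) = 6(Δ_i − Δ_(i-1)) read
  1·σ_0 + 4·σ_1 + 1·σ_2 = 6(Δ_1 - Δ_0) = 18
Natural end conditions: σ_0 = σ_2 = 0.
Solving the tridiagonal system: σ_0 = 0, σ_1 = 9/2, σ_2 = 0.
On [0, 1], S(t) = 7 - 19/4·t + 0·t² + 3/4·t³.
With t = 2/3: S(2/3) = 73/18.

4.0556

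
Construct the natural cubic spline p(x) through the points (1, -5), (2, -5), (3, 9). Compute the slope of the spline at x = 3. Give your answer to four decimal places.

17.5000

Let σ_i = p''(x_i). Step sizes h_i = 1, 1; slopes of the chords Δ_i = (y_(i+1) - y_i)/h_i = 0, 14.
  1·σ_0 + 4·σ_1 + 1·σ_2 = 6(Δ_1 - Δ_0) = 84
Natural end conditions: σ_0 = σ_2 = 0.
Forward elimination and back-substitution give σ_0 = 0, σ_1 = 21, σ_2 = 0.
On [2, 3], p'(x) = b_1 + 2c_1·(x - 2) + 3d_1·(x - 2)² with b_1 = Δ_1 - h_1(2σ_1 + σ_2)/6 = 7, c_1 = σ_1/2 = 21/2, d_1 = (σ_2 - σ_1)/(6h_1) = -7/2. So p'(3) = 35/2.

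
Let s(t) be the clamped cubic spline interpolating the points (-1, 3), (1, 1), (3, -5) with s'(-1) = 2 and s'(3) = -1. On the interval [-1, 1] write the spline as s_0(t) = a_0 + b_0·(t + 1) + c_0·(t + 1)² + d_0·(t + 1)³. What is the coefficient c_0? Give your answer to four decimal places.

-1.8750

Put M_i = s'' at the i-th knot. Here h = (2, 2) and Δ = (-1, -3), so the interior equations h_(i-1)·M_(i-1) + 2(h_(i-1)+h_i)·M_i + h_i·M_(i+1) = 6(Δ_i − Δ_(i-1)) read
  2·M_0 + 8·M_1 + 2·M_2 = 6(Δ_1 - Δ_0) = -12
Clamped end conditions give two more equations: 2h_0·M_0 + h_0·M_1 = 6(Δ_0 - s'(-1)) = -18 and h_1·M_1 + 2h_1·M_2 = 6(s'(3) - Δ_1) = 12.
Forward elimination and back-substitution give M_0 = -15/4, M_1 = -3/2, M_2 = 15/4.
On [-1, 1], with s_0(t) = a_0 + b_0·(t + 1) + c_0·(t + 1)² + d_0·(t + 1)³: c_0 = M_0/2 = -15/8, d_0 = (M_1 - M_0)/(6h_0) = 3/16, b_0 = Δ_0 - h_0(2M_0 + M_1)/6 = 2.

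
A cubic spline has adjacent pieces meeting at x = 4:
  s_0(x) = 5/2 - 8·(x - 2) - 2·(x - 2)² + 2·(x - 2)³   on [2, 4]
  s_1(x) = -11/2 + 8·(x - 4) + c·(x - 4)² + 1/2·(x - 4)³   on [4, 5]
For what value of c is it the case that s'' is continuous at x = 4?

s_0''(x) = -4 + 12·(x - 2), so s_0''(4) = 20. On the right, s_1''(4) = 2c, so c = 10.

10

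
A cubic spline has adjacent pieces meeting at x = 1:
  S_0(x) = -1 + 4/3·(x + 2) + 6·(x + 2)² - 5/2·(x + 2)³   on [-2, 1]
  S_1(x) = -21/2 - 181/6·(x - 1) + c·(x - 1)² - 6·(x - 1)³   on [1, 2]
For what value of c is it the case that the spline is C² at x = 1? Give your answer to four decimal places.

-16.5000

S_0''(x) = 12 - 15·(x + 2), so S_0''(1) = -33. On the right, S_1''(1) = 2c, so c = -33/2.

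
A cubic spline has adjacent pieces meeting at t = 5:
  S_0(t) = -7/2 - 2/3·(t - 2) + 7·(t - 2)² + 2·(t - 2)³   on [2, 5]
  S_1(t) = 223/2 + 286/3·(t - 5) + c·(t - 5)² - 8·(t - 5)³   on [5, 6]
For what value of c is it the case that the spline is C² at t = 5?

25

S_0''(t) = 14 + 12·(t - 2), so S_0''(5) = 50. On the right, S_1''(5) = 2c, so c = 25.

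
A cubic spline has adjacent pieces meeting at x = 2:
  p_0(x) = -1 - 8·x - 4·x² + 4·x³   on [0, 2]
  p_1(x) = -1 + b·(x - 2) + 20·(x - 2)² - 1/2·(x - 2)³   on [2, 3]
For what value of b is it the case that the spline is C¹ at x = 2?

p_0'(x) = -8 - 8·x + 12·x², so p_0'(2) = 24. On the right, p_1'(2) = b, so b = 24.

24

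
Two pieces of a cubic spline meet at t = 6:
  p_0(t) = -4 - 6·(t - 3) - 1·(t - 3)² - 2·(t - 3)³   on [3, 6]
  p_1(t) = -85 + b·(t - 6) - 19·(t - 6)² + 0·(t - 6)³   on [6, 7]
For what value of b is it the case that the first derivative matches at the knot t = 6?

-66

p_0'(t) = -6 - 2·(t - 3) - 6·(t - 3)², so p_0'(6) = -66. On the right, p_1'(6) = b, so b = -66.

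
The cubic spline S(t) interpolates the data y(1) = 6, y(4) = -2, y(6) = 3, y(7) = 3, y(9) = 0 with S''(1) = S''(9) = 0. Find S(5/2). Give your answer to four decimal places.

-0.1516

Write σ_i for S''(x_i). With h_i = 3, 2, 1, 2 and divided differences Δ_i = -8/3, 5/2, 0, -3/2, the continuity of S' gives the tridiagonal system
  3·σ_0 + 10·σ_1 + 2·σ_2 = 6(Δ_1 - Δ_0) = 31
  2·σ_1 + 6·σ_2 + 1·σ_3 = 6(Δ_2 - Δ_1) = -15
  1·σ_2 + 6·σ_3 + 2·σ_4 = 6(Δ_3 - Δ_2) = -9
Natural end conditions: σ_0 = σ_4 = 0.
Solving: σ_0 = 0, σ_1 = 1247/326, σ_2 = -591/163, σ_3 = -146/163, σ_4 = 0.
On [1, 4], S(t) = 6 - 8957/1956·(t - 1) + 0·(t - 1)² + 1247/5868·(t - 1)³.
With (t - 1) = 3/2: S(5/2) = -791/5216.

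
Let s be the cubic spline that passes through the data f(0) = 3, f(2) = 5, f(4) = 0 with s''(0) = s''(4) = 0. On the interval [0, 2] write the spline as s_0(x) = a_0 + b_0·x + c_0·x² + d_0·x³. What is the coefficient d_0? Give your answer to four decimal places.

-0.2188

Write M_i for s''(x_i). With h_i = 2, 2 and divided differences Δ_i = 1, -5/2, the continuity of s' gives the tridiagonal system
  2·M_0 + 8·M_1 + 2·M_2 = 6(Δ_1 - Δ_0) = -21
Natural end conditions: M_0 = M_2 = 0.
Solving the tridiagonal system: M_0 = 0, M_1 = -21/8, M_2 = 0.
On [0, 2], with s_0(x) = a_0 + b_0·x + c_0·x² + d_0·x³: c_0 = M_0/2 = 0, d_0 = (M_1 - M_0)/(6h_0) = -7/32, b_0 = Δ_0 - h_0(2M_0 + M_1)/6 = 15/8.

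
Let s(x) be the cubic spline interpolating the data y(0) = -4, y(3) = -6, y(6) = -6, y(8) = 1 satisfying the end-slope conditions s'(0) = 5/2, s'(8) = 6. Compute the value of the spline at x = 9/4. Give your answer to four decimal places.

-4.6865

With σ_i denoting the second derivative at x_i, h_i = 3, 3, 2, and Δ_i = (y_(i+1) − y_i)/h_i = -2/3, 0, 7/2:
  3·σ_0 + 12·σ_1 + 3·σ_2 = 6(Δ_1 - Δ_0) = 4
  3·σ_1 + 10·σ_2 + 2·σ_3 = 6(Δ_2 - Δ_1) = 21
Clamped end conditions give two more equations: 2h_0·σ_0 + h_0·σ_1 = 6(Δ_0 - s'(0)) = -19 and h_2·σ_2 + 2h_2·σ_3 = 6(s'(8) - Δ_2) = 15.
Solving the tridiagonal system: σ_0 = -415/114, σ_1 = 18/19, σ_2 = 45/38, σ_3 = 60/19.
On [0, 3], s(x) = -4 + 5/2·x - 415/228·x² + 523/2052·x³.
With x = 9/4: s(9/4) = -22795/4864.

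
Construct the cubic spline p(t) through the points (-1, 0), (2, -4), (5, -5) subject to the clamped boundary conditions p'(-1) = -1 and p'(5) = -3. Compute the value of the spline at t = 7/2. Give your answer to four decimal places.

Write M_i for p''(x_i). With h_i = 3, 3 and divided differences Δ_i = -4/3, -1/3, the continuity of p' gives the tridiagonal system
  3·M_0 + 12·M_1 + 3·M_2 = 6(Δ_1 - Δ_0) = 6
Clamped end conditions give two more equations: 2h_0·M_0 + h_0·M_1 = 6(Δ_0 - p'(-1)) = -2 and h_1·M_1 + 2h_1·M_2 = 6(p'(5) - Δ_1) = -16.
Solving: M_0 = -7/6, M_1 = 5/3, M_2 = -7/2.
On [2, 5], p(t) = -4 - 1/4·(t - 2) + 5/6·(t - 2)² - 31/108·(t - 2)³.
With (t - 2) = 3/2: p(7/2) = -111/32.

-3.4688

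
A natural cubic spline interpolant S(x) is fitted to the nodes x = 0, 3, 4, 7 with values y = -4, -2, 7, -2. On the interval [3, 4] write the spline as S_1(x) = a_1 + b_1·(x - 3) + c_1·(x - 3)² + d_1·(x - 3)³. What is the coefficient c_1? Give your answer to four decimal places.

Write M_i for S''(x_i). With h_i = 3, 1, 3 and divided differences Δ_i = 2/3, 9, -3, the continuity of S' gives the tridiagonal system
  3·M_0 + 8·M_1 + 1·M_2 = 6(Δ_1 - Δ_0) = 50
  1·M_1 + 8·M_2 + 3·M_3 = 6(Δ_2 - Δ_1) = -72
Natural end conditions: M_0 = M_3 = 0.
Solving: M_0 = 0, M_1 = 472/63, M_2 = -626/63, M_3 = 0.
On [3, 4], with S_1(x) = a_1 + b_1·(x - 3) + c_1·(x - 3)² + d_1·(x - 3)³: c_1 = M_1/2 = 236/63, d_1 = (M_2 - M_1)/(6h_1) = -61/21, b_1 = Δ_1 - h_1(2M_1 + M_2)/6 = 514/63.

3.7460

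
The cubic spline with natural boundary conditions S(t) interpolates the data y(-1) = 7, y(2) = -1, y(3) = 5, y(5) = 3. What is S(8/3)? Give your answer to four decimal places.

3.1376

Put m_i = S'' at the i-th knot. Here h = (3, 1, 2) and Δ = (-8/3, 6, -1), so the interior equations h_(i-1)·m_(i-1) + 2(h_(i-1)+h_i)·m_i + h_i·m_(i+1) = 6(Δ_i − Δ_(i-1)) read
  3·m_0 + 8·m_1 + 1·m_2 = 6(Δ_1 - Δ_0) = 52
  1·m_1 + 6·m_2 + 2·m_3 = 6(Δ_2 - Δ_1) = -42
Natural end conditions: m_0 = m_3 = 0.
Solving the tridiagonal system: m_0 = 0, m_1 = 354/47, m_2 = -388/47, m_3 = 0.
On [2, 3], S(t) = -1 + 686/141·(t - 2) + 177/47·(t - 2)² - 371/141·(t - 2)³.
With (t - 2) = 2/3: S(8/3) = 11945/3807.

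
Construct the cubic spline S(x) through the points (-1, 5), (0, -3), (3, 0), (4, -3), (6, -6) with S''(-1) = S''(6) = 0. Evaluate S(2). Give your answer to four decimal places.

-1.3478

With m_i denoting the second derivative at x_i, h_i = 1, 3, 1, 2, and Δ_i = (y_(i+1) − y_i)/h_i = -8, 1, -3, -3/2:
  1·m_0 + 8·m_1 + 3·m_2 = 6(Δ_1 - Δ_0) = 54
  3·m_1 + 8·m_2 + 1·m_3 = 6(Δ_2 - Δ_1) = -24
  1·m_2 + 6·m_3 + 2·m_4 = 6(Δ_3 - Δ_2) = 9
Natural end conditions: m_0 = m_4 = 0.
Solving the tridiagonal system: m_0 = 0, m_1 = 2997/322, m_2 = -1098/161, m_3 = 849/322, m_4 = 0.
On [0, 3], S(x) = -3 - 1577/322·x + 2997/644·x² - 577/644·x³.
With x = 2: S(2) = -31/23.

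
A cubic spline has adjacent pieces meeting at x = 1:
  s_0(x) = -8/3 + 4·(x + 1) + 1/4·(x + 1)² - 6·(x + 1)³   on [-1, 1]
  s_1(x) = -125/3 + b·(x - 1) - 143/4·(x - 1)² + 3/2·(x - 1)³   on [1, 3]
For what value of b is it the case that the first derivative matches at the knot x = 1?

s_0'(x) = 4 + 1/2·(x + 1) - 18·(x + 1)², so s_0'(1) = -67. On the right, s_1'(1) = b, so b = -67.

-67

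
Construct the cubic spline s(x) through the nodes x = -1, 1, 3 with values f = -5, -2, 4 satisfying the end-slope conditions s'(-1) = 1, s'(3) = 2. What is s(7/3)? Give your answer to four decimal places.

2.2407

Let σ_i = s''(x_i). Step sizes h_i = 2, 2; slopes of the chords Δ_i = (y_(i+1) - y_i)/h_i = 3/2, 3.
  2·σ_0 + 8·σ_1 + 2·σ_2 = 6(Δ_1 - Δ_0) = 9
Clamped end conditions give two more equations: 2h_0·σ_0 + h_0·σ_1 = 6(Δ_0 - s'(-1)) = 3 and h_1·σ_1 + 2h_1·σ_2 = 6(s'(3) - Δ_1) = -6.
Hence σ_0 = -1/8, σ_1 = 7/4, σ_2 = -19/8.
On [1, 3], s(x) = -2 + 21/8·(x - 1) + 7/8·(x - 1)² - 11/32·(x - 1)³.
With (x - 1) = 4/3: s(7/3) = 121/54.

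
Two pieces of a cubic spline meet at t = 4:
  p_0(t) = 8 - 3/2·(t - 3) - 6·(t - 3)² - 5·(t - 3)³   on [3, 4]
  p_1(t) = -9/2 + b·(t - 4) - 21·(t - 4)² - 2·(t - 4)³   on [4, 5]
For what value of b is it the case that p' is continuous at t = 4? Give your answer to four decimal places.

-28.5000

p_0'(t) = -3/2 - 12·(t - 3) - 15·(t - 3)², so p_0'(4) = -57/2. On the right, p_1'(4) = b, so b = -57/2.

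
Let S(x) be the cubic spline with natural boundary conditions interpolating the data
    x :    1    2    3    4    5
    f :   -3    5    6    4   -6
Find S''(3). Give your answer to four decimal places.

With M_i denoting the second derivative at x_i, h_i = 1, 1, 1, 1, and Δ_i = (y_(i+1) − y_i)/h_i = 8, 1, -2, -10:
  1·M_0 + 4·M_1 + 1·M_2 = 6(Δ_1 - Δ_0) = -42
  1·M_1 + 4·M_2 + 1·M_3 = 6(Δ_2 - Δ_1) = -18
  1·M_2 + 4·M_3 + 1·M_4 = 6(Δ_3 - Δ_2) = -48
Natural end conditions: M_0 = M_4 = 0.
Solving: M_0 = 0, M_1 = -303/28, M_2 = 9/7, M_3 = -345/28, M_4 = 0.

1.2857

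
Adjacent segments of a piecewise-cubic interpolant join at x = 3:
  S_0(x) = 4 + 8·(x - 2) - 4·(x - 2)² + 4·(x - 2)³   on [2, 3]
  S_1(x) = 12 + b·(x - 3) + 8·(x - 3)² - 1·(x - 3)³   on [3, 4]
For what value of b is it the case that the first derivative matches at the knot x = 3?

S_0'(x) = 8 - 8·(x - 2) + 12·(x - 2)², so S_0'(3) = 12. On the right, S_1'(3) = b, so b = 12.

12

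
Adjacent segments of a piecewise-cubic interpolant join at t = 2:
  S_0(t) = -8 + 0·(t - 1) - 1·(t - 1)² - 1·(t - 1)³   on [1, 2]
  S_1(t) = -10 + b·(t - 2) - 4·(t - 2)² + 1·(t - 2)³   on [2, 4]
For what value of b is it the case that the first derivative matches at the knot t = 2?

S_0'(t) = 0 - 2·(t - 1) - 3·(t - 1)², so S_0'(2) = -5. On the right, S_1'(2) = b, so b = -5.

-5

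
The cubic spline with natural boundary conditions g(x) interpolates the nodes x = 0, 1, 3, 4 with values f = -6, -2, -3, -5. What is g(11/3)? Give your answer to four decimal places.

-4.3333

Put σ_i = g'' at the i-th knot. Here h = (1, 2, 1) and Δ = (4, -1/2, -2), so the interior equations h_(i-1)·σ_(i-1) + 2(h_(i-1)+h_i)·σ_i + h_i·σ_(i+1) = 6(Δ_i − Δ_(i-1)) read
  1·σ_0 + 6·σ_1 + 2·σ_2 = 6(Δ_1 - Δ_0) = -27
  2·σ_1 + 6·σ_2 + 1·σ_3 = 6(Δ_2 - Δ_1) = -9
Natural end conditions: σ_0 = σ_3 = 0.
Solving: σ_0 = 0, σ_1 = -9/2, σ_2 = 0, σ_3 = 0.
On [3, 4], g(x) = -3 - 2·(x - 3) + 0·(x - 3)² + 0·(x - 3)³.
With (x - 3) = 2/3: g(11/3) = -13/3.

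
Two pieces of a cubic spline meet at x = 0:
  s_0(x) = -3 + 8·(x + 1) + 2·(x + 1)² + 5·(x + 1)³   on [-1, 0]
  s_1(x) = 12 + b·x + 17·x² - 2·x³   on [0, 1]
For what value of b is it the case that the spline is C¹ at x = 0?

27

s_0'(x) = 8 + 4·(x + 1) + 15·(x + 1)², so s_0'(0) = 27. On the right, s_1'(0) = b, so b = 27.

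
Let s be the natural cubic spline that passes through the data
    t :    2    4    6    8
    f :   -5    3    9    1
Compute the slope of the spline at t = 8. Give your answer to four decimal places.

-5.8000

With M_i denoting the second derivative at x_i, h_i = 2, 2, 2, and Δ_i = (y_(i+1) − y_i)/h_i = 4, 3, -4:
  2·M_0 + 8·M_1 + 2·M_2 = 6(Δ_1 - Δ_0) = -6
  2·M_1 + 8·M_2 + 2·M_3 = 6(Δ_2 - Δ_1) = -42
Natural end conditions: M_0 = M_3 = 0.
Forward elimination and back-substitution give M_0 = 0, M_1 = 3/5, M_2 = -27/5, M_3 = 0.
On [6, 8], s'(t) = b_2 + 2c_2·(t - 6) + 3d_2·(t - 6)² with b_2 = Δ_2 - h_2(2M_2 + M_3)/6 = -2/5, c_2 = M_2/2 = -27/10, d_2 = (M_3 - M_2)/(6h_2) = 9/20. So s'(8) = -29/5.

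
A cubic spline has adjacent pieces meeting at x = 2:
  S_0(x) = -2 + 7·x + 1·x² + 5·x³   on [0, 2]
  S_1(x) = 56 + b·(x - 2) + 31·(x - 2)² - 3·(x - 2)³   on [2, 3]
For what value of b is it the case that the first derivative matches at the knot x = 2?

71

S_0'(x) = 7 + 2·x + 15·x², so S_0'(2) = 71. On the right, S_1'(2) = b, so b = 71.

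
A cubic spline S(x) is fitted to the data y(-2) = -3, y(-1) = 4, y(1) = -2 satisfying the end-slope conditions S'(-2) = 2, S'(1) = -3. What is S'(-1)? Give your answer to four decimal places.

Write m_i for S''(x_i). With h_i = 1, 2 and divided differences Δ_i = 7, -3, the continuity of S' gives the tridiagonal system
  1·m_0 + 6·m_1 + 2·m_2 = 6(Δ_1 - Δ_0) = -60
Clamped end conditions give two more equations: 2h_0·m_0 + h_0·m_1 = 6(Δ_0 - S'(-2)) = 30 and h_1·m_1 + 2h_1·m_2 = 6(S'(1) - Δ_1) = 0.
Solving the tridiagonal system: m_0 = 70/3, m_1 = -50/3, m_2 = 25/3.
On [-1, 1], S'(x) = b_1 + 2c_1·(x + 1) + 3d_1·(x + 1)² with b_1 = Δ_1 - h_1(2m_1 + m_2)/6 = 16/3, c_1 = m_1/2 = -25/3, d_1 = (m_2 - m_1)/(6h_1) = 25/12. So S'(-1) = 16/3.

5.3333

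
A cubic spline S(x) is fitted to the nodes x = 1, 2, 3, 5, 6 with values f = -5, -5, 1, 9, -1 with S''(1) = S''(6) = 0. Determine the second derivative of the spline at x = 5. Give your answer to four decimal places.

-14.4590

With σ_i denoting the second derivative at x_i, h_i = 1, 1, 2, 1, and Δ_i = (y_(i+1) − y_i)/h_i = 0, 6, 4, -10:
  1·σ_0 + 4·σ_1 + 1·σ_2 = 6(Δ_1 - Δ_0) = 36
  1·σ_1 + 6·σ_2 + 2·σ_3 = 6(Δ_2 - Δ_1) = -12
  2·σ_2 + 6·σ_3 + 1·σ_4 = 6(Δ_3 - Δ_2) = -84
Natural end conditions: σ_0 = σ_4 = 0.
Solving: σ_0 = 0, σ_1 = 528/61, σ_2 = 84/61, σ_3 = -882/61, σ_4 = 0.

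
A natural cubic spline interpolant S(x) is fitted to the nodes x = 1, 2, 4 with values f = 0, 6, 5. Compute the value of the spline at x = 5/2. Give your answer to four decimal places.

Put m_i = S'' at the i-th knot. Here h = (1, 2) and Δ = (6, -1/2), so the interior equations h_(i-1)·m_(i-1) + 2(h_(i-1)+h_i)·m_i + h_i·m_(i+1) = 6(Δ_i − Δ_(i-1)) read
  1·m_0 + 6·m_1 + 2·m_2 = 6(Δ_1 - Δ_0) = -39
Natural end conditions: m_0 = m_2 = 0.
Forward elimination and back-substitution give m_0 = 0, m_1 = -13/2, m_2 = 0.
On [2, 4], S(x) = 6 + 23/6·(x - 2) - 13/4·(x - 2)² + 13/24·(x - 2)³.
With (x - 2) = 1/2: S(5/2) = 459/64.

7.1719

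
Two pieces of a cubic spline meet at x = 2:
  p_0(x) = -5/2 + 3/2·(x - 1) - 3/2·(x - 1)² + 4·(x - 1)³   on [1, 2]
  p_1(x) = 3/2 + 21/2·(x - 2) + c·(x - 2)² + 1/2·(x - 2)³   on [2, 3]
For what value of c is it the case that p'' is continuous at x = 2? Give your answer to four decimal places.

10.5000

p_0''(x) = -3 + 24·(x - 1), so p_0''(2) = 21. On the right, p_1''(2) = 2c, so c = 21/2.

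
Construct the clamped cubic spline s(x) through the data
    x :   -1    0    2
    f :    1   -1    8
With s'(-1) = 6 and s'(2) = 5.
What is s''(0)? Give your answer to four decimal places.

With M_i denoting the second derivative at x_i, h_i = 1, 2, and Δ_i = (y_(i+1) − y_i)/h_i = -2, 9/2:
  1·M_0 + 6·M_1 + 2·M_2 = 6(Δ_1 - Δ_0) = 39
Clamped end conditions give two more equations: 2h_0·M_0 + h_0·M_1 = 6(Δ_0 - s'(-1)) = -48 and h_1·M_1 + 2h_1·M_2 = 6(s'(2) - Δ_1) = 3.
Hence M_0 = -185/6, M_1 = 41/3, M_2 = -73/12.

13.6667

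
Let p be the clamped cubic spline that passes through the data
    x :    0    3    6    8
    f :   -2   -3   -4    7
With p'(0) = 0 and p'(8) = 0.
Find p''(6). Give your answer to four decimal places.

With σ_i denoting the second derivative at x_i, h_i = 3, 3, 2, and Δ_i = (y_(i+1) − y_i)/h_i = -1/3, -1/3, 11/2:
  3·σ_0 + 12·σ_1 + 3·σ_2 = 6(Δ_1 - Δ_0) = 0
  3·σ_1 + 10·σ_2 + 2·σ_3 = 6(Δ_2 - Δ_1) = 35
Clamped end conditions give two more equations: 2h_0·σ_0 + h_0·σ_1 = 6(Δ_0 - p'(0)) = -2 and h_2·σ_2 + 2h_2·σ_3 = 6(p'(8) - Δ_2) = -33.
Solving: σ_0 = 59/114, σ_1 = -97/57, σ_2 = 239/38, σ_3 = -433/38.

6.2895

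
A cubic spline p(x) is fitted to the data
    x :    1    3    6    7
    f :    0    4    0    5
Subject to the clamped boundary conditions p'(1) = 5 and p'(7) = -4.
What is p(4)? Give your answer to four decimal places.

With M_i denoting the second derivative at x_i, h_i = 2, 3, 1, and Δ_i = (y_(i+1) − y_i)/h_i = 2, -4/3, 5:
  2·M_0 + 10·M_1 + 3·M_2 = 6(Δ_1 - Δ_0) = -20
  3·M_1 + 8·M_2 + 1·M_3 = 6(Δ_2 - Δ_1) = 38
Clamped end conditions give two more equations: 2h_0·M_0 + h_0·M_1 = 6(Δ_0 - p'(1)) = -18 and h_2·M_2 + 2h_2·M_3 = 6(p'(7) - Δ_2) = -54.
Hence M_0 = -83/39, M_1 = -185/39, M_2 = 412/39, M_3 = -1259/39.
On [3, 6], p(x) = 4 - 73/39·(x - 3) - 185/78·(x - 3)² + 199/234·(x - 3)³.
With (x - 3) = 1: p(4) = 71/117.

0.6068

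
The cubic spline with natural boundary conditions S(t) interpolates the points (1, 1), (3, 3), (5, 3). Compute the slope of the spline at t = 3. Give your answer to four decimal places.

Write M_i for S''(x_i). With h_i = 2, 2 and divided differences Δ_i = 1, 0, the continuity of S' gives the tridiagonal system
  2·M_0 + 8·M_1 + 2·M_2 = 6(Δ_1 - Δ_0) = -6
Natural end conditions: M_0 = M_2 = 0.
Forward elimination and back-substitution give M_0 = 0, M_1 = -3/4, M_2 = 0.
On [3, 5], S'(t) = b_1 + 2c_1·(t - 3) + 3d_1·(t - 3)² with b_1 = Δ_1 - h_1(2M_1 + M_2)/6 = 1/2, c_1 = M_1/2 = -3/8, d_1 = (M_2 - M_1)/(6h_1) = 1/16. So S'(3) = 1/2.

0.5000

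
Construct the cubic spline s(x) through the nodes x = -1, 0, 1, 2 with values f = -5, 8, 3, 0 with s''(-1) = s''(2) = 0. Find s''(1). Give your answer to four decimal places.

Put M_i = s'' at the i-th knot. Here h = (1, 1, 1) and Δ = (13, -5, -3), so the interior equations h_(i-1)·M_(i-1) + 2(h_(i-1)+h_i)·M_i + h_i·M_(i+1) = 6(Δ_i − Δ_(i-1)) read
  1·M_0 + 4·M_1 + 1·M_2 = 6(Δ_1 - Δ_0) = -108
  1·M_1 + 4·M_2 + 1·M_3 = 6(Δ_2 - Δ_1) = 12
Natural end conditions: M_0 = M_3 = 0.
Forward elimination and back-substitution give M_0 = 0, M_1 = -148/5, M_2 = 52/5, M_3 = 0.

10.4000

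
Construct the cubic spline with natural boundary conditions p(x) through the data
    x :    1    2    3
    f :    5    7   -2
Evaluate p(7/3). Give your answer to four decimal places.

With M_i denoting the second derivative at x_i, h_i = 1, 1, and Δ_i = (y_(i+1) − y_i)/h_i = 2, -9:
  1·M_0 + 4·M_1 + 1·M_2 = 6(Δ_1 - Δ_0) = -66
Natural end conditions: M_0 = M_2 = 0.
Solving: M_0 = 0, M_1 = -33/2, M_2 = 0.
On [2, 3], p(x) = 7 - 7/2·(x - 2) - 33/4·(x - 2)² + 11/4·(x - 2)³.
With (x - 2) = 1/3: p(7/3) = 271/54.

5.0185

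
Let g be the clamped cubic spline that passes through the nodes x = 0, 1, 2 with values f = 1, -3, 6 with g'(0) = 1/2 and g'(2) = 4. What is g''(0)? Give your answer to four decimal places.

Write M_i for g''(x_i). With h_i = 1, 1 and divided differences Δ_i = -4, 9, the continuity of g' gives the tridiagonal system
  1·M_0 + 4·M_1 + 1·M_2 = 6(Δ_1 - Δ_0) = 78
Clamped end conditions give two more equations: 2h_0·M_0 + h_0·M_1 = 6(Δ_0 - g'(0)) = -27 and h_1·M_1 + 2h_1·M_2 = 6(g'(2) - Δ_1) = -30.
Solving: M_0 = -125/4, M_1 = 71/2, M_2 = -131/4.

-31.2500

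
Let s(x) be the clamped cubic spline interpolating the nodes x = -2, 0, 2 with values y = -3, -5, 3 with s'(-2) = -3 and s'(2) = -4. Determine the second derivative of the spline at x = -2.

With M_i denoting the second derivative at x_i, h_i = 2, 2, and Δ_i = (y_(i+1) − y_i)/h_i = -1, 4:
  2·M_0 + 8·M_1 + 2·M_2 = 6(Δ_1 - Δ_0) = 30
Clamped end conditions give two more equations: 2h_0·M_0 + h_0·M_1 = 6(Δ_0 - s'(-2)) = 12 and h_1·M_1 + 2h_1·M_2 = 6(s'(2) - Δ_1) = -48.
Solving the tridiagonal system: M_0 = -1, M_1 = 8, M_2 = -16.

-1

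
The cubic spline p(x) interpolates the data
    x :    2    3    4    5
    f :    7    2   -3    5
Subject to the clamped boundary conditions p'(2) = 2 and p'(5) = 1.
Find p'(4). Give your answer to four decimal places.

Let M_i = p''(x_i). Step sizes h_i = 1, 1, 1; slopes of the chords Δ_i = (y_(i+1) - y_i)/h_i = -5, -5, 8.
  1·M_0 + 4·M_1 + 1·M_2 = 6(Δ_1 - Δ_0) = 0
  1·M_1 + 4·M_2 + 1·M_3 = 6(Δ_2 - Δ_1) = 78
Clamped end conditions give two more equations: 2h_0·M_0 + h_0·M_1 = 6(Δ_0 - p'(2)) = -42 and h_2·M_2 + 2h_2·M_3 = 6(p'(5) - Δ_2) = -42.
Solving: M_0 = -298/15, M_1 = -34/15, M_2 = 434/15, M_3 = -532/15.
On [4, 5], p'(x) = b_2 + 2c_2·(x - 4) + 3d_2·(x - 4)² with b_2 = Δ_2 - h_2(2M_2 + M_3)/6 = 64/15, c_2 = M_2/2 = 217/15, d_2 = (M_3 - M_2)/(6h_2) = -161/15. So p'(4) = 64/15.

4.2667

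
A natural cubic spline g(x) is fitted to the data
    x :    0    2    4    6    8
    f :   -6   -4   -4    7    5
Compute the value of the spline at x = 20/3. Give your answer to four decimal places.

7.9272

With m_i denoting the second derivative at x_i, h_i = 2, 2, 2, 2, and Δ_i = (y_(i+1) − y_i)/h_i = 1, 0, 11/2, -1:
  2·m_0 + 8·m_1 + 2·m_2 = 6(Δ_1 - Δ_0) = -6
  2·m_1 + 8·m_2 + 2·m_3 = 6(Δ_2 - Δ_1) = 33
  2·m_2 + 8·m_3 + 2·m_4 = 6(Δ_3 - Δ_2) = -39
Natural end conditions: m_0 = m_4 = 0.
Solving the tridiagonal system: m_0 = 0, m_1 = -261/112, m_2 = 177/28, m_3 = -723/112, m_4 = 0.
On [6, 8], g(x) = 7 + 185/56·(x - 6) - 723/224·(x - 6)² + 241/448·(x - 6)³.
With (x - 6) = 2/3: g(20/3) = 5993/756.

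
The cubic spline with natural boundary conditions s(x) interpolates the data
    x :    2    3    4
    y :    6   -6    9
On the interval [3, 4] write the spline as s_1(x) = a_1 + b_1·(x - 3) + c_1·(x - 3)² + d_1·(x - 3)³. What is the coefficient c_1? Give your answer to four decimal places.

20.2500

Write σ_i for s''(x_i). With h_i = 1, 1 and divided differences Δ_i = -12, 15, the continuity of s' gives the tridiagonal system
  1·σ_0 + 4·σ_1 + 1·σ_2 = 6(Δ_1 - Δ_0) = 162
Natural end conditions: σ_0 = σ_2 = 0.
Solving: σ_0 = 0, σ_1 = 81/2, σ_2 = 0.
On [3, 4], with s_1(x) = a_1 + b_1·(x - 3) + c_1·(x - 3)² + d_1·(x - 3)³: c_1 = σ_1/2 = 81/4, d_1 = (σ_2 - σ_1)/(6h_1) = -27/4, b_1 = Δ_1 - h_1(2σ_1 + σ_2)/6 = 3/2.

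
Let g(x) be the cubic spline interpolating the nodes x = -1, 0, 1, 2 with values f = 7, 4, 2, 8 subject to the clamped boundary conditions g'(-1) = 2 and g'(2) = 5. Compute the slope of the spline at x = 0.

Write M_i for g''(x_i). With h_i = 1, 1, 1 and divided differences Δ_i = -3, -2, 6, the continuity of g' gives the tridiagonal system
  1·M_0 + 4·M_1 + 1·M_2 = 6(Δ_1 - Δ_0) = 6
  1·M_1 + 4·M_2 + 1·M_3 = 6(Δ_2 - Δ_1) = 48
Clamped end conditions give two more equations: 2h_0·M_0 + h_0·M_1 = 6(Δ_0 - g'(-1)) = -30 and h_2·M_2 + 2h_2·M_3 = 6(g'(2) - Δ_2) = -6.
Forward elimination and back-substitution give M_0 = -16, M_1 = 2, M_2 = 14, M_3 = -10.
On [0, 1], g'(x) = b_1 + 2c_1·x + 3d_1·x² with b_1 = Δ_1 - h_1(2M_1 + M_2)/6 = -5, c_1 = M_1/2 = 1, d_1 = (M_2 - M_1)/(6h_1) = 2. So g'(0) = -5.

-5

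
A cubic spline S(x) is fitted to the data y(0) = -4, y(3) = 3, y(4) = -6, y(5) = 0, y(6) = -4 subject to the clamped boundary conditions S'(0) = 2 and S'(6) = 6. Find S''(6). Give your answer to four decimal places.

Write M_i for S''(x_i). With h_i = 3, 1, 1, 1 and divided differences Δ_i = 7/3, -9, 6, -4, the continuity of S' gives the tridiagonal system
  3·M_0 + 8·M_1 + 1·M_2 = 6(Δ_1 - Δ_0) = -68
  1·M_1 + 4·M_2 + 1·M_3 = 6(Δ_2 - Δ_1) = 90
  1·M_2 + 4·M_3 + 1·M_4 = 6(Δ_3 - Δ_2) = -60
Clamped end conditions give two more equations: 2h_0·M_0 + h_0·M_1 = 6(Δ_0 - S'(0)) = 2 and h_3·M_3 + 2h_3·M_4 = 6(S'(6) - Δ_3) = 60.
Solving: M_0 = 226/27, M_1 = -434/27, M_2 = 958/27, M_3 = -968/27, M_4 = 1294/27.

47.9259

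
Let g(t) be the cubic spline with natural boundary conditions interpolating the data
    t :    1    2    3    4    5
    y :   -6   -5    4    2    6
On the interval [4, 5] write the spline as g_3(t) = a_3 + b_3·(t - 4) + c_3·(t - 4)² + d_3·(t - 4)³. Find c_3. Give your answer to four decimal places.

Write σ_i for g''(x_i). With h_i = 1, 1, 1, 1 and divided differences Δ_i = 1, 9, -2, 4, the continuity of g' gives the tridiagonal system
  1·σ_0 + 4·σ_1 + 1·σ_2 = 6(Δ_1 - Δ_0) = 48
  1·σ_1 + 4·σ_2 + 1·σ_3 = 6(Δ_2 - Δ_1) = -66
  1·σ_2 + 4·σ_3 + 1·σ_4 = 6(Δ_3 - Δ_2) = 36
Natural end conditions: σ_0 = σ_4 = 0.
Hence σ_0 = 0, σ_1 = 255/14, σ_2 = -174/7, σ_3 = 213/14, σ_4 = 0.
On [4, 5], with g_3(t) = a_3 + b_3·(t - 4) + c_3·(t - 4)² + d_3·(t - 4)³: c_3 = σ_3/2 = 213/28, d_3 = (σ_4 - σ_3)/(6h_3) = -71/28, b_3 = Δ_3 - h_3(2σ_3 + σ_4)/6 = -15/14.

7.6071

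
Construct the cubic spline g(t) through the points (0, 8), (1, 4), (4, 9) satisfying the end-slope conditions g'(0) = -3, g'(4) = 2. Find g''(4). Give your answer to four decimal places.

Let M_i = g''(x_i). Step sizes h_i = 1, 3; slopes of the chords Δ_i = (y_(i+1) - y_i)/h_i = -4, 5/3.
  1·M_0 + 8·M_1 + 3·M_2 = 6(Δ_1 - Δ_0) = 34
Clamped end conditions give two more equations: 2h_0·M_0 + h_0·M_1 = 6(Δ_0 - g'(0)) = -6 and h_1·M_1 + 2h_1·M_2 = 6(g'(4) - Δ_1) = 2.
Solving: M_0 = -6, M_1 = 6, M_2 = -8/3.

-2.6667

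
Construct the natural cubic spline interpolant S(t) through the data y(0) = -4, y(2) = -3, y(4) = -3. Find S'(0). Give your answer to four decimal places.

Write m_i for S''(x_i). With h_i = 2, 2 and divided differences Δ_i = 1/2, 0, the continuity of S' gives the tridiagonal system
  2·m_0 + 8·m_1 + 2·m_2 = 6(Δ_1 - Δ_0) = -3
Natural end conditions: m_0 = m_2 = 0.
Solving the tridiagonal system: m_0 = 0, m_1 = -3/8, m_2 = 0.
On [0, 2], S'(t) = b_0 + 2c_0·t + 3d_0·t² with b_0 = Δ_0 - h_0(2m_0 + m_1)/6 = 5/8, c_0 = m_0/2 = 0, d_0 = (m_1 - m_0)/(6h_0) = -1/32. So S'(0) = 5/8.

0.6250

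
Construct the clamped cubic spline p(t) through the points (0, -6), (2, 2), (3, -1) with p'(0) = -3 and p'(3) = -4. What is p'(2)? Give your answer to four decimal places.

0.8333

With M_i denoting the second derivative at x_i, h_i = 2, 1, and Δ_i = (y_(i+1) − y_i)/h_i = 4, -3:
  2·M_0 + 6·M_1 + 1·M_2 = 6(Δ_1 - Δ_0) = -42
Clamped end conditions give two more equations: 2h_0·M_0 + h_0·M_1 = 6(Δ_0 - p'(0)) = 42 and h_1·M_1 + 2h_1·M_2 = 6(p'(3) - Δ_1) = -6.
Hence M_0 = 103/6, M_1 = -40/3, M_2 = 11/3.
On [2, 3], p'(t) = b_1 + 2c_1·(t - 2) + 3d_1·(t - 2)² with b_1 = Δ_1 - h_1(2M_1 + M_2)/6 = 5/6, c_1 = M_1/2 = -20/3, d_1 = (M_2 - M_1)/(6h_1) = 17/6. So p'(2) = 5/6.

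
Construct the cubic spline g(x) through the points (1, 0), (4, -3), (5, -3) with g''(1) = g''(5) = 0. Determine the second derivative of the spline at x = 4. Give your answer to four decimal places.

Write m_i for g''(x_i). With h_i = 3, 1 and divided differences Δ_i = -1, 0, the continuity of g' gives the tridiagonal system
  3·m_0 + 8·m_1 + 1·m_2 = 6(Δ_1 - Δ_0) = 6
Natural end conditions: m_0 = m_2 = 0.
Solving the tridiagonal system: m_0 = 0, m_1 = 3/4, m_2 = 0.

0.7500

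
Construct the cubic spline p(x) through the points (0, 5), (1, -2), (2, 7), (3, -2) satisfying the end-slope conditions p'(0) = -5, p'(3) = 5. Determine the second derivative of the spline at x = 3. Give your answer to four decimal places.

69.8667

With M_i denoting the second derivative at x_i, h_i = 1, 1, 1, and Δ_i = (y_(i+1) − y_i)/h_i = -7, 9, -9:
  1·M_0 + 4·M_1 + 1·M_2 = 6(Δ_1 - Δ_0) = 96
  1·M_1 + 4·M_2 + 1·M_3 = 6(Δ_2 - Δ_1) = -108
Clamped end conditions give two more equations: 2h_0·M_0 + h_0·M_1 = 6(Δ_0 - p'(0)) = -12 and h_2·M_2 + 2h_2·M_3 = 6(p'(3) - Δ_2) = 84.
Hence M_0 = -428/15, M_1 = 676/15, M_2 = -836/15, M_3 = 1048/15.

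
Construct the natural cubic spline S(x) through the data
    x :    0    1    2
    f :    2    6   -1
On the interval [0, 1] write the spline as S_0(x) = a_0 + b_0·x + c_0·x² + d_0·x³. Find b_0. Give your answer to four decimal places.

Write M_i for S''(x_i). With h_i = 1, 1 and divided differences Δ_i = 4, -7, the continuity of S' gives the tridiagonal system
  1·M_0 + 4·M_1 + 1·M_2 = 6(Δ_1 - Δ_0) = -66
Natural end conditions: M_0 = M_2 = 0.
Solving: M_0 = 0, M_1 = -33/2, M_2 = 0.
On [0, 1], with S_0(x) = a_0 + b_0·x + c_0·x² + d_0·x³: c_0 = M_0/2 = 0, d_0 = (M_1 - M_0)/(6h_0) = -11/4, b_0 = Δ_0 - h_0(2M_0 + M_1)/6 = 27/4.

6.7500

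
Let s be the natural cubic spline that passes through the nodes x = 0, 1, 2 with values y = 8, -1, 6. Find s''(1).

Write m_i for s''(x_i). With h_i = 1, 1 and divided differences Δ_i = -9, 7, the continuity of s' gives the tridiagonal system
  1·m_0 + 4·m_1 + 1·m_2 = 6(Δ_1 - Δ_0) = 96
Natural end conditions: m_0 = m_2 = 0.
Forward elimination and back-substitution give m_0 = 0, m_1 = 24, m_2 = 0.

24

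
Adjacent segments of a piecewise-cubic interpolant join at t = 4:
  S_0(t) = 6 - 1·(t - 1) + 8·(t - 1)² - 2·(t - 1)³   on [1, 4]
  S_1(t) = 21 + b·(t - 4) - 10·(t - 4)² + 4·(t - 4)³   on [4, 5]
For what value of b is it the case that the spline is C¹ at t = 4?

-7

S_0'(t) = -1 + 16·(t - 1) - 6·(t - 1)², so S_0'(4) = -7. On the right, S_1'(4) = b, so b = -7.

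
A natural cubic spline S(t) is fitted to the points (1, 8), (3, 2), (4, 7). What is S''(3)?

With m_i denoting the second derivative at x_i, h_i = 2, 1, and Δ_i = (y_(i+1) − y_i)/h_i = -3, 5:
  2·m_0 + 6·m_1 + 1·m_2 = 6(Δ_1 - Δ_0) = 48
Natural end conditions: m_0 = m_2 = 0.
Hence m_0 = 0, m_1 = 8, m_2 = 0.

8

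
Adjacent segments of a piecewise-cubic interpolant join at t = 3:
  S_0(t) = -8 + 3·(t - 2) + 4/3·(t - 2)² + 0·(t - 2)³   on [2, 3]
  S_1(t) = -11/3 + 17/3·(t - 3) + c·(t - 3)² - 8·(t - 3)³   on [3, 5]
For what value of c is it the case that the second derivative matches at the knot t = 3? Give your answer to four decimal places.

S_0''(t) = 8/3 + 0·(t - 2), so S_0''(3) = 8/3. On the right, S_1''(3) = 2c, so c = 4/3.

1.3333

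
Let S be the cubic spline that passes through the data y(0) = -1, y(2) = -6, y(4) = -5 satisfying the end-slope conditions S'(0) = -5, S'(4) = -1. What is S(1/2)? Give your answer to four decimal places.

-3.1875

With σ_i denoting the second derivative at x_i, h_i = 2, 2, and Δ_i = (y_(i+1) − y_i)/h_i = -5/2, 1/2:
  2·σ_0 + 8·σ_1 + 2·σ_2 = 6(Δ_1 - Δ_0) = 18
Clamped end conditions give two more equations: 2h_0·σ_0 + h_0·σ_1 = 6(Δ_0 - S'(0)) = 15 and h_1·σ_1 + 2h_1·σ_2 = 6(S'(4) - Δ_1) = -9.
Hence σ_0 = 5/2, σ_1 = 5/2, σ_2 = -7/2.
On [0, 2], S(x) = -1 - 5·x + 5/4·x² + 0·x³.
With x = 1/2: S(1/2) = -51/16.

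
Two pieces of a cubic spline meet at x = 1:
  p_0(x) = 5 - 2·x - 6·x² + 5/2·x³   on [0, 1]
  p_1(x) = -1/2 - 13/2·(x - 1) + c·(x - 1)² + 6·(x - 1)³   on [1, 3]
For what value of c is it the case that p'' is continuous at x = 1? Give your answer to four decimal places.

p_0''(x) = -12 + 15·x, so p_0''(1) = 3. On the right, p_1''(1) = 2c, so c = 3/2.

1.5000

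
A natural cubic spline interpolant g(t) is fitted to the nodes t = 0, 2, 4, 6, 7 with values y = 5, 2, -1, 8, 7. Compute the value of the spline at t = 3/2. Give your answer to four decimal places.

3.1261

Put M_i = g'' at the i-th knot. Here h = (2, 2, 2, 1) and Δ = (-3/2, -3/2, 9/2, -1), so the interior equations h_(i-1)·M_(i-1) + 2(h_(i-1)+h_i)·M_i + h_i·M_(i+1) = 6(Δ_i − Δ_(i-1)) read
  2·M_0 + 8·M_1 + 2·M_2 = 6(Δ_1 - Δ_0) = 0
  2·M_1 + 8·M_2 + 2·M_3 = 6(Δ_2 - Δ_1) = 36
  2·M_2 + 6·M_3 + 1·M_4 = 6(Δ_3 - Δ_2) = -33
Natural end conditions: M_0 = M_4 = 0.
Hence M_0 = 0, M_1 = -141/82, M_2 = 282/41, M_3 = -639/82, M_4 = 0.
On [0, 2], g(t) = 5 - 38/41·t + 0·t² - 47/328·t³.
With t = 3/2: g(3/2) = 8203/2624.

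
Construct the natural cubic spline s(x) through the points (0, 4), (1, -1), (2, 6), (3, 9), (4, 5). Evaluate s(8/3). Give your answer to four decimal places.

Write M_i for s''(x_i). With h_i = 1, 1, 1, 1 and divided differences Δ_i = -5, 7, 3, -4, the continuity of s' gives the tridiagonal system
  1·M_0 + 4·M_1 + 1·M_2 = 6(Δ_1 - Δ_0) = 72
  1·M_1 + 4·M_2 + 1·M_3 = 6(Δ_2 - Δ_1) = -24
  1·M_2 + 4·M_3 + 1·M_4 = 6(Δ_3 - Δ_2) = -42
Natural end conditions: M_0 = M_4 = 0.
Forward elimination and back-substitution give M_0 = 0, M_1 = 81/4, M_2 = -9, M_3 = -33/4, M_4 = 0.
On [2, 3], s(x) = 6 + 59/8·(x - 2) - 9/2·(x - 2)² + 1/8·(x - 2)³.
With (x - 2) = 2/3: s(8/3) = 967/108.

8.9537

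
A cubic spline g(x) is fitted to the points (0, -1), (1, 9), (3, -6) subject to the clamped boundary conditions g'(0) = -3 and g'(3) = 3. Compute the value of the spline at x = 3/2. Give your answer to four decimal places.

8.2734

Let M_i = g''(x_i). Step sizes h_i = 1, 2; slopes of the chords Δ_i = (y_(i+1) - y_i)/h_i = 10, -15/2.
  1·M_0 + 6·M_1 + 2·M_2 = 6(Δ_1 - Δ_0) = -105
Clamped end conditions give two more equations: 2h_0·M_0 + h_0·M_1 = 6(Δ_0 - g'(0)) = 78 and h_1·M_1 + 2h_1·M_2 = 6(g'(3) - Δ_1) = 63.
Forward elimination and back-substitution give M_0 = 117/2, M_1 = -39, M_2 = 141/4.
On [1, 3], g(x) = 9 + 27/4·(x - 1) - 39/2·(x - 1)² + 99/16·(x - 1)³.
With (x - 1) = 1/2: g(3/2) = 1059/128.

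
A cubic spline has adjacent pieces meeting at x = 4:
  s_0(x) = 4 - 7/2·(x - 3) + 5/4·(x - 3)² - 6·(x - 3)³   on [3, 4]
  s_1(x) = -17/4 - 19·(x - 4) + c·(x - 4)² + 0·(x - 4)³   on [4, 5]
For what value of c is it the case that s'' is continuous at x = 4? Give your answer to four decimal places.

s_0''(x) = 5/2 - 36·(x - 3), so s_0''(4) = -67/2. On the right, s_1''(4) = 2c, so c = -67/4.

-16.7500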